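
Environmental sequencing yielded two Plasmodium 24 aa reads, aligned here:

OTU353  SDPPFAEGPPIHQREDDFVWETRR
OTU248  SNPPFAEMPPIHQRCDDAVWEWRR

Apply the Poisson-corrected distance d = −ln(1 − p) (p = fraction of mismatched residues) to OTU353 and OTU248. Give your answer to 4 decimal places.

0.2336

Differing sites — 2:D/N; 8:G/M; 15:E/C; 18:F/A; 22:T/W.
p = 5/24 = 0.208333.
d = −ln(1 − 0.208333) = −ln(0.791667) = 0.2336.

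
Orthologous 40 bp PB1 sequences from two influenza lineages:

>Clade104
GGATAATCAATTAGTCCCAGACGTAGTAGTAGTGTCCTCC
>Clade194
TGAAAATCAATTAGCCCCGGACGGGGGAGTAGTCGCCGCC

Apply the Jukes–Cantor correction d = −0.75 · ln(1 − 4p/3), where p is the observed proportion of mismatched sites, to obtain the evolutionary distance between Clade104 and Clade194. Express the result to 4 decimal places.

0.3041

Differing sites — 1:G/T; 4:T/A; 15:T/C; 19:A/G; 24:T/G; 25:A/G; 27:T/G; 34:G/C; 35:T/G; 38:T/G.
p = 10/40 = 0.250000.
d = −0.75 · ln(1 − (4/3)·0.250000) = −0.75 · ln(0.666667) = −0.75 · (-0.405465) = 0.3041.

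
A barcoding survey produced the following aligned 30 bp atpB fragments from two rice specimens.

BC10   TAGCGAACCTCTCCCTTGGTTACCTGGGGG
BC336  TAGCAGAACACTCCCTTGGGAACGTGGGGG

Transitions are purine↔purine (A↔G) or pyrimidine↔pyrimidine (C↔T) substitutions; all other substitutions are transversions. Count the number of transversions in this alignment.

5

Mismatches occur at site 5 (G→A, transition), site 6 (A→G, transition), site 8 (C→A, transversion), site 10 (T→A, transversion), site 20 (T→G, transversion), site 21 (T→A, transversion), site 24 (C→G, transversion).
Of the 7 differences, 2 transitions and 5 transversions, so the answer is 5.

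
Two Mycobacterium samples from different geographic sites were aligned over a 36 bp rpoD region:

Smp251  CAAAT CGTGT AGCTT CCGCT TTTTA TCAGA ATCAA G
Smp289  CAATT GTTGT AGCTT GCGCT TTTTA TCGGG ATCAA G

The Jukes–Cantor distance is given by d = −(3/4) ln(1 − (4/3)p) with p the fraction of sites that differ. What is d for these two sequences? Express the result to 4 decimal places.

Mismatches occur at site 4 (A↔T), site 6 (C↔G), site 7 (G↔T), site 16 (C↔G), site 28 (A↔G), site 30 (A↔G).
p = 6/36 = 0.166667.
d = −0.75 · ln(1 − (4/3)·0.166667) = −0.75 · ln(0.777777) = −0.75 · (-0.251315) = 0.1885.

0.1885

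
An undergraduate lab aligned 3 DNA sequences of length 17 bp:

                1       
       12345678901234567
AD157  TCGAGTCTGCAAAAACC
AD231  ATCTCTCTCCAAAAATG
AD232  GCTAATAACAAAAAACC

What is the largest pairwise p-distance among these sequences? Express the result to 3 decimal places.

0.588

Pairwise Hamming distances:
  AD157 vs AD231: 8
  AD157 vs AD232: 7
  AD231 vs AD232: 10
The largest is 10 mismatches, between AD231 and AD232; p = 10/17 = 0.588.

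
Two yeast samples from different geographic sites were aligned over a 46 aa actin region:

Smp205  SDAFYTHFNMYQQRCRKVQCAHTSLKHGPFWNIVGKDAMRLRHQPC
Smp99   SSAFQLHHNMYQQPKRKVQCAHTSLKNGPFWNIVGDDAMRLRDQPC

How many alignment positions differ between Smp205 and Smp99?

The sequences differ at positions 2 (D/S), 5 (Y/Q), 6 (T/L), 8 (F/H), 14 (R/P), 15 (C/K), 27 (H/N), 36 (K/D), 43 (H/D).
That gives 9 mismatches out of 46 aligned sites, so the Hamming distance is 9.

9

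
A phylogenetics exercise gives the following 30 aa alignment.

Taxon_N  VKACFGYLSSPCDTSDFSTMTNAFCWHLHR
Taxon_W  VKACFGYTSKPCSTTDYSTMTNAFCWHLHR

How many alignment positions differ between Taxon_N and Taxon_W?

The sequences differ at positions 8 (L/T), 10 (S/K), 13 (D/S), 15 (S/T), 17 (F/Y).
That gives 5 mismatches out of 30 aligned sites, so the Hamming distance is 5.

5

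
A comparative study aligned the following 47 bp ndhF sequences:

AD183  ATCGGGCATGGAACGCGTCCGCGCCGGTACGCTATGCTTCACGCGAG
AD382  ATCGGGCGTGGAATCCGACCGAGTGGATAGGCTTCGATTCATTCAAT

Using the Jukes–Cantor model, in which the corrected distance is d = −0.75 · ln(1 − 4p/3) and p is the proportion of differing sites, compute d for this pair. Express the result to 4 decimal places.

0.4537

The sequences differ at positions 8 (A/G), 14 (C/T), 15 (G/C), 18 (T/A), 22 (C/A), 24 (C/T), 25 (C/G), 27 (G/A), 30 (C/G), 34 (A/T), 35 (T/C), 37 (C/A), 42 (C/T), 43 (G/T), 45 (G/A), 47 (G/T).
p = 16/47 = 0.340426.
d = −0.75 · ln(1 − (4/3)·0.340426) = −0.75 · ln(0.546099) = −0.75 · (-0.604955) = 0.4537.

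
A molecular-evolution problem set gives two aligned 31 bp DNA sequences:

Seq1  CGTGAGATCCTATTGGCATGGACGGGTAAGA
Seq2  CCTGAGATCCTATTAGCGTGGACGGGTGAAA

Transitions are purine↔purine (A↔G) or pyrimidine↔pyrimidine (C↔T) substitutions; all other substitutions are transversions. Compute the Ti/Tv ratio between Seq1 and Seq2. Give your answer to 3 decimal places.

4.000

The sequences differ at positions 2 (G/C, transversion), 15 (G/A, transition), 18 (A/G, transition), 28 (A/G, transition), 30 (G/A, transition).
Of the 5 differences, 4 transitions and 1 transversion, so Ti/Tv = 4/1 = 4.000.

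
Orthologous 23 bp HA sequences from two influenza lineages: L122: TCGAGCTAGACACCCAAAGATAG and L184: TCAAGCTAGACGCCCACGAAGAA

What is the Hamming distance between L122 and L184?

The sequences differ at positions 3 (G/A), 12 (A/G), 17 (A/C), 18 (A/G), 19 (G/A), 21 (T/G), 23 (G/A).
That gives 7 mismatches out of 23 aligned sites, so the Hamming distance is 7.

7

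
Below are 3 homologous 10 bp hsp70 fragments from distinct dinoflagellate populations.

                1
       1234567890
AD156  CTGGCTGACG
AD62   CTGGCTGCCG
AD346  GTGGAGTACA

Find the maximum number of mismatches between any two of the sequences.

Pairwise Hamming distances:
  AD156 vs AD62: 1
  AD156 vs AD346: 5
  AD62 vs AD346: 6
The largest is 6, between AD62 and AD346.

6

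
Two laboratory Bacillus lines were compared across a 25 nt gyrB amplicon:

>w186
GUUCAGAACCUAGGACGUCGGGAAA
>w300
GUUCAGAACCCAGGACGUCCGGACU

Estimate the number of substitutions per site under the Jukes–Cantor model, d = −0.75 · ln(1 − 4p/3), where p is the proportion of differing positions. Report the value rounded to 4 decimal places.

Mismatches occur at site 11 (U/C), site 20 (G/C), site 24 (A/C), site 25 (A/U).
p = 4/25 = 0.160000.
d = −0.75 · ln(1 − (4/3)·0.160000) = −0.75 · ln(0.786667) = −0.75 · (-0.239950) = 0.1800.

0.1800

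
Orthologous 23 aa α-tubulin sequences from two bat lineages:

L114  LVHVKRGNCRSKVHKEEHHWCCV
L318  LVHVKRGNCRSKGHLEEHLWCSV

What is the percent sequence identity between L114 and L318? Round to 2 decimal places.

The sequences differ at positions 13 (V/G), 15 (K/L), 19 (H/L), 22 (C/S).
19 of the 23 sites match, so the percent identity is 19/23 × 100 = 82.61%.

82.61%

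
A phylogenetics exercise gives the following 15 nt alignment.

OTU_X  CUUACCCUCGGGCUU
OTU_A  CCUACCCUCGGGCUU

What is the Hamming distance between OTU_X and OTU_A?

1

A single mismatch occurs at site 2 (U→C).
That gives 1 mismatch out of 15 aligned sites, so the Hamming distance is 1.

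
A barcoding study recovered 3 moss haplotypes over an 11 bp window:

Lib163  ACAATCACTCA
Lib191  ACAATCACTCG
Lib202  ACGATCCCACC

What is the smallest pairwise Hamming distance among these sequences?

1

Pairwise Hamming distances:
  Lib163 vs Lib191: 1
  Lib163 vs Lib202: 4
  Lib191 vs Lib202: 4
The smallest is 1, between Lib163 and Lib191.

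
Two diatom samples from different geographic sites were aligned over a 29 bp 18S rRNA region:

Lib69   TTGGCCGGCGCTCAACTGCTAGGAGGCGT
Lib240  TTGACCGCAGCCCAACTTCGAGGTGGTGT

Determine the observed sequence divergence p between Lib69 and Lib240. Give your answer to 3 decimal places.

0.276

The sequences differ at positions 4 (G/A), 8 (G/C), 9 (C/A), 12 (T/C), 18 (G/T), 20 (T/G), 24 (A/T), 27 (C/T).
There are 8 differences over 29 sites, so p = 8/29 = 0.276.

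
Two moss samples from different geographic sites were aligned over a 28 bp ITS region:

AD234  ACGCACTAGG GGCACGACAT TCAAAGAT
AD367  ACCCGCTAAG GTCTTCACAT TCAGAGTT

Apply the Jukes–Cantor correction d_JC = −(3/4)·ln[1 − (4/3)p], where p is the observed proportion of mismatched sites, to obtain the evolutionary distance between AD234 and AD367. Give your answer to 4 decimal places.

Mismatches occur at site 3 (G↔C), site 5 (A↔G), site 9 (G↔A), site 12 (G↔T), site 14 (A↔T), site 15 (C↔T), site 16 (G↔C), site 24 (A↔G), site 27 (A↔T).
p = 9/28 = 0.321429.
d = −0.75 · ln(1 − (4/3)·0.321429) = −0.75 · ln(0.571428) = −0.75 · (-0.559617) = 0.4197.

0.4197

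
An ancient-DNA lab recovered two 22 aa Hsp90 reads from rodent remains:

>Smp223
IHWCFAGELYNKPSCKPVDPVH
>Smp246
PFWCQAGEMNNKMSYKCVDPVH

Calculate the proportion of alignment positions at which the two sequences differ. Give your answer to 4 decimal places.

Differing sites — 1:I/P; 2:H/F; 5:F/Q; 9:L/M; 10:Y/N; 13:P/M; 15:C/Y; 17:P/C.
There are 8 differences over 22 sites, so p = 8/22 = 0.3636.

0.3636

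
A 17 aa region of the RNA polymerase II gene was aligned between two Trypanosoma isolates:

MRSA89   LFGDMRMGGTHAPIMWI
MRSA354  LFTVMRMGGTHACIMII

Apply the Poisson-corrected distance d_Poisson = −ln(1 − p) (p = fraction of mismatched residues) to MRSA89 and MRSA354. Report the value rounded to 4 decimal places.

0.2683

Differing sites — 3:G/T; 4:D/V; 13:P/C; 16:W/I.
p = 4/17 = 0.235294.
d = −ln(1 − 0.235294) = −ln(0.764706) = 0.2683.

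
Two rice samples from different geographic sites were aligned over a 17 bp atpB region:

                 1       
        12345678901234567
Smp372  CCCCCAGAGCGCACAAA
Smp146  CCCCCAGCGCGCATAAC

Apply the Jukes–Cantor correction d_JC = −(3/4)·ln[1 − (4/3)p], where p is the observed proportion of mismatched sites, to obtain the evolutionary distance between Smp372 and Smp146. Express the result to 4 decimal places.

0.2012

Mismatches occur at site 8 (A→C), site 14 (C→T), site 17 (A→C).
p = 3/17 = 0.176471.
d = −0.75 · ln(1 − (4/3)·0.176471) = −0.75 · ln(0.764705) = −0.75 · (-0.268265) = 0.2012.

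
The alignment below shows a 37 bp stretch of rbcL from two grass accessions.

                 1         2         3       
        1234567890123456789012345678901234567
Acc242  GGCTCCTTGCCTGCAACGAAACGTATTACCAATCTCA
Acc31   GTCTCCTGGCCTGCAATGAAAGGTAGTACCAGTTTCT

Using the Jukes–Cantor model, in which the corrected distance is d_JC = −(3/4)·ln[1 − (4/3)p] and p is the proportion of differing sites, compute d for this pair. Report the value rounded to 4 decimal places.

0.2551

Mismatches occur at site 2 (G/T), site 8 (T/G), site 17 (C/T), site 22 (C/G), site 26 (T/G), site 32 (A/G), site 34 (C/T), site 37 (A/T).
p = 8/37 = 0.216216.
d = −0.75 · ln(1 − (4/3)·0.216216) = −0.75 · ln(0.711712) = −0.75 · (-0.340082) = 0.2551.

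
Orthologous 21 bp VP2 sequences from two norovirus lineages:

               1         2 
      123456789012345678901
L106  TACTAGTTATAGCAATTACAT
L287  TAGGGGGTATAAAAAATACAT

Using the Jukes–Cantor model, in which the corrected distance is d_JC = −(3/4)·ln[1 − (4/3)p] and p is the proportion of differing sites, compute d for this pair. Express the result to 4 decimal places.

0.4408

Mismatches occur at site 3 (C↔G), site 4 (T↔G), site 5 (A↔G), site 7 (T↔G), site 12 (G↔A), site 13 (C↔A), site 16 (T↔A).
p = 7/21 = 0.333333.
d = −0.75 · ln(1 − (4/3)·0.333333) = −0.75 · ln(0.555556) = −0.75 · (-0.587786) = 0.4408.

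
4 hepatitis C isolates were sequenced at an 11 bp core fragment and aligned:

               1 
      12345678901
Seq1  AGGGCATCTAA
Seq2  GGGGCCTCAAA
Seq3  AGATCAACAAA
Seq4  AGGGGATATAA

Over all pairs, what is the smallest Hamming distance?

2

Pairwise Hamming distances:
  Seq1 vs Seq2: 3
  Seq1 vs Seq3: 4
  Seq1 vs Seq4: 2
  Seq2 vs Seq3: 5
  Seq2 vs Seq4: 5
  Seq3 vs Seq4: 6
The smallest is 2, between Seq1 and Seq4.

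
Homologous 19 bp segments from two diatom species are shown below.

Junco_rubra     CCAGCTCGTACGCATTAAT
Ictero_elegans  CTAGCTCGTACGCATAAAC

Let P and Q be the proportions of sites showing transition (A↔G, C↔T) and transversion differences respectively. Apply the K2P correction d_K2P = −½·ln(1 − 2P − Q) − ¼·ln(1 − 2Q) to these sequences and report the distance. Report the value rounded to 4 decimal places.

0.1805

Differing sites — 2:C/T (Ti); 16:T/A (Tv); 19:T/C (Ti).
Of the 3 differences, 2 transitions and 1 transversion over 19 sites: P = 2/19 = 0.105263, Q = 1/19 = 0.052632.
d = −0.5·ln(0.736842) − 0.25·ln(0.894736) = −0.5·(-0.305382) − 0.25·(-0.111227) = 0.1805.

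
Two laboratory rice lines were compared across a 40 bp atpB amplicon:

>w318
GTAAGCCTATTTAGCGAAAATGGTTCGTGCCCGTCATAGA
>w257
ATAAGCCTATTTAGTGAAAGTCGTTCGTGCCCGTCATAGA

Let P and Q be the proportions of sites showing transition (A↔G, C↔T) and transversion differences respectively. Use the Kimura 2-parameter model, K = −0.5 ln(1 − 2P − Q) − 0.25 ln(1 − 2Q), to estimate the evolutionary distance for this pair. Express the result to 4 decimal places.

0.1090

The sequences differ at positions 1 (G/A, transition), 15 (C/T, transition), 20 (A/G, transition), 22 (G/C, transversion).
Of the 4 differences, 3 transitions and 1 transversion over 40 sites: P = 3/40 = 0.075000, Q = 1/40 = 0.025000.
d = −0.5·ln(0.825000) − 0.25·ln(0.950000) = −0.5·(-0.192372) − 0.25·(-0.051293) = 0.1090.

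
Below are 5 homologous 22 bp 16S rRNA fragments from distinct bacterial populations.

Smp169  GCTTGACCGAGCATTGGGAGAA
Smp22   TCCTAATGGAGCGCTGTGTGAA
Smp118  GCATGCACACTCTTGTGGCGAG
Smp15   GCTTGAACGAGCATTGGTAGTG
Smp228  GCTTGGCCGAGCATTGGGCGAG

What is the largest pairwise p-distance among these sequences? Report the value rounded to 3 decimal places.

0.727

Pairwise Hamming distances:
  Smp169 vs Smp22: 9
  Smp169 vs Smp118: 11
  Smp169 vs Smp15: 4
  Smp169 vs Smp228: 3
  Smp22 vs Smp118: 16
  Smp22 vs Smp15: 12
  Smp22 vs Smp228: 11
  Smp118 vs Smp15: 11
  Smp118 vs Smp228: 9
  Smp15 vs Smp228: 5
The largest is 16 mismatches, between Smp22 and Smp118; p = 16/22 = 0.727.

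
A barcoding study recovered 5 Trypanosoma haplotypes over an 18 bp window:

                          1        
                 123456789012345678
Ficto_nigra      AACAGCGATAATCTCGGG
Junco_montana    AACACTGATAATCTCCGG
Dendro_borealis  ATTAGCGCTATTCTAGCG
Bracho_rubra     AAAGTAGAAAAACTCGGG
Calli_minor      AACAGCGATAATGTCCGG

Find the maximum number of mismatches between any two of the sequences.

Pairwise Hamming distances:
  Ficto_nigra vs Junco_montana: 3
  Ficto_nigra vs Dendro_borealis: 6
  Ficto_nigra vs Bracho_rubra: 6
  Ficto_nigra vs Calli_minor: 2
  Junco_montana vs Dendro_borealis: 9
  Junco_montana vs Bracho_rubra: 7
  Junco_montana vs Calli_minor: 3
  Dendro_borealis vs Bracho_rubra: 11
  Dendro_borealis vs Calli_minor: 8
  Bracho_rubra vs Calli_minor: 8
The largest is 11, between Dendro_borealis and Bracho_rubra.

11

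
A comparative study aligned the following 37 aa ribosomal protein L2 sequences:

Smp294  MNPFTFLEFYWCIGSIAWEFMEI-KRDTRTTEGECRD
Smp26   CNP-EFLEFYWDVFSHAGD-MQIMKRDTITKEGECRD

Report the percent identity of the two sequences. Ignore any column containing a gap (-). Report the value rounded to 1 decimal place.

67.6%

Excluding the 3 gap columns leaves 34 comparable sites.
The sequences differ at positions 1 (M/C), 5 (T/E), 12 (C/D), 13 (I/V), 14 (G/F), 16 (I/H), 18 (W/G), 19 (E/D), 22 (E/Q), 29 (R/I), 31 (T/K).
23 of the 34 comparable sites match, so the percent identity is 23/34 × 100 = 67.6%.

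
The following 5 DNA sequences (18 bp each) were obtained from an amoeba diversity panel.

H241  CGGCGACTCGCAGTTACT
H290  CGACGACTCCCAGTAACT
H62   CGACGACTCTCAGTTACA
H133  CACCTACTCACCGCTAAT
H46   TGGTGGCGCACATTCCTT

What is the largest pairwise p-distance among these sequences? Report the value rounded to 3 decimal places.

0.722

Pairwise Hamming distances:
  H241 vs H290: 3
  H241 vs H62: 3
  H241 vs H133: 7
  H241 vs H46: 9
  H290 vs H62: 3
  H290 vs H133: 8
  H290 vs H46: 10
  H62 vs H133: 8
  H62 vs H46: 11
  H133 vs H46: 13
The largest is 13 mismatches, between H133 and H46; p = 13/18 = 0.722.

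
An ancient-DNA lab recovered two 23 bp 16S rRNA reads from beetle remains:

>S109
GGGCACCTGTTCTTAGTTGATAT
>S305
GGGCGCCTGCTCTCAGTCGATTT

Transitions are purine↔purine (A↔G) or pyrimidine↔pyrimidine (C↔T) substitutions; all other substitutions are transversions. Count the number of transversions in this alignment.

1

Mismatches occur at site 5 (A→G, transition), site 10 (T→C, transition), site 14 (T→C, transition), site 18 (T→C, transition), site 22 (A→T, transversion).
Of the 5 differences, 4 transitions and 1 transversion, so the answer is 1.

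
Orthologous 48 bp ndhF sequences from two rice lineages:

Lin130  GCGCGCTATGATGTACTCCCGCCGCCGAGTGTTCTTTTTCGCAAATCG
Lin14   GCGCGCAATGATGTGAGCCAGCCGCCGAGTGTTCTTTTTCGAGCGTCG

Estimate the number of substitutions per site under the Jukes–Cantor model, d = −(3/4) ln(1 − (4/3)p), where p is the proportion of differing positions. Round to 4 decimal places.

Mismatches occur at site 7 (T→A), site 15 (A→G), site 16 (C→A), site 17 (T→G), site 20 (C→A), site 42 (C→A), site 43 (A→G), site 44 (A→C), site 45 (A→G).
p = 9/48 = 0.187500.
d = −0.75 · ln(1 − (4/3)·0.187500) = −0.75 · ln(0.750000) = −0.75 · (-0.287682) = 0.2158.

0.2158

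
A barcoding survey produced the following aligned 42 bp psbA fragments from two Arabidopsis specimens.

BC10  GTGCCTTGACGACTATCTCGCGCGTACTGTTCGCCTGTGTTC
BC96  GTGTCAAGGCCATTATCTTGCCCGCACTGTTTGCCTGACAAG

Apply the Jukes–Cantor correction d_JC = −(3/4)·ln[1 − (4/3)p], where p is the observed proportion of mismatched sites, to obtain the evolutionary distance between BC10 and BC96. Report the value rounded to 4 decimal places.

The sequences differ at positions 4 (C/T), 6 (T/A), 7 (T/A), 9 (A/G), 11 (G/C), 13 (C/T), 19 (C/T), 22 (G/C), 25 (T/C), 32 (C/T), 38 (T/A), 39 (G/C), 40 (T/A), 41 (T/A), 42 (C/G).
p = 15/42 = 0.357143.
d = −0.75 · ln(1 − (4/3)·0.357143) = −0.75 · ln(0.523809) = −0.75 · (-0.646628) = 0.4850.

0.4850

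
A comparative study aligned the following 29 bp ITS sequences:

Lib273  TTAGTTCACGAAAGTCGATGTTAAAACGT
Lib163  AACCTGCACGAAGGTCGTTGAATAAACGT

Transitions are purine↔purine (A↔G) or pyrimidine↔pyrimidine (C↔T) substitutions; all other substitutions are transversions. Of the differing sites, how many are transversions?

9

Differing sites — 1:T/A (Tv); 2:T/A (Tv); 3:A/C (Tv); 4:G/C (Tv); 6:T/G (Tv); 13:A/G (Ti); 18:A/T (Tv); 21:T/A (Tv); 22:T/A (Tv); 23:A/T (Tv).
Of the 10 differences, 1 transition and 9 transversions, so the answer is 9.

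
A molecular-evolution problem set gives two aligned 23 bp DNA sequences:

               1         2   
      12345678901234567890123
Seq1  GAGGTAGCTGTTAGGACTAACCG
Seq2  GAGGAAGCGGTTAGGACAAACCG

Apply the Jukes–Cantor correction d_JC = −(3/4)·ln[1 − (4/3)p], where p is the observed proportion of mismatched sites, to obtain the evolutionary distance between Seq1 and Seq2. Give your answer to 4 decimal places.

The sequences differ at positions 5 (T/A), 9 (T/G), 18 (T/A).
p = 3/23 = 0.130435.
d = −0.75 · ln(1 − (4/3)·0.130435) = −0.75 · ln(0.826087) = −0.75 · (-0.191055) = 0.1433.

0.1433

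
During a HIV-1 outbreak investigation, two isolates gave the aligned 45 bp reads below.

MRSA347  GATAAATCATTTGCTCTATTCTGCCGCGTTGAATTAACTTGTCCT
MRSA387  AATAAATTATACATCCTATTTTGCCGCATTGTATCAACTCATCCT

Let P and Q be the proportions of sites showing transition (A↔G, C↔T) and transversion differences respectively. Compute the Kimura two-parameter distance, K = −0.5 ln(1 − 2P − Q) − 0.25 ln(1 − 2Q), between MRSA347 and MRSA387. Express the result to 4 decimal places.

Mismatches occur at site 1 (G↔A, transition), site 8 (C↔T, transition), site 11 (T↔A, transversion), site 12 (T↔C, transition), site 13 (G↔A, transition), site 14 (C↔T, transition), site 15 (T↔C, transition), site 21 (C↔T, transition), site 28 (G↔A, transition), site 32 (A↔T, transversion), site 35 (T↔C, transition), site 40 (T↔C, transition), site 41 (G↔A, transition).
Of the 13 differences, 11 transitions and 2 transversions over 45 sites: P = 11/45 = 0.244444, Q = 2/45 = 0.044444.
d = −0.5·ln(0.466668) − 0.25·ln(0.911112) = −0.5·(-0.762137) − 0.25·(-0.093089) = 0.4043.

0.4043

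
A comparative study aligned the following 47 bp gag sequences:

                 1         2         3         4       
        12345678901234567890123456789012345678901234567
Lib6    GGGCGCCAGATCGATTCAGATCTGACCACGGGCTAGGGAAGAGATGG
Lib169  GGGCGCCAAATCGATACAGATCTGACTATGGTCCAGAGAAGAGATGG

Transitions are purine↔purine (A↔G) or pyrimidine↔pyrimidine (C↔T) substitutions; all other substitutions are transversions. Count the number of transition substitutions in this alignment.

Differing sites — 9:G/A (Ti); 16:T/A (Tv); 27:C/T (Ti); 29:C/T (Ti); 32:G/T (Tv); 34:T/C (Ti); 37:G/A (Ti).
Of the 7 differences, 5 transitions and 2 transversions, so the answer is 5.

5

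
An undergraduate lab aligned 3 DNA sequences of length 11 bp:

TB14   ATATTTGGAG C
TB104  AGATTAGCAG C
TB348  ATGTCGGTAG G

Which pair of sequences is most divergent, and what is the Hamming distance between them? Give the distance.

Pairwise Hamming distances:
  TB14 vs TB104: 3
  TB14 vs TB348: 5
  TB104 vs TB348: 6
The largest is 6, between TB104 and TB348.

6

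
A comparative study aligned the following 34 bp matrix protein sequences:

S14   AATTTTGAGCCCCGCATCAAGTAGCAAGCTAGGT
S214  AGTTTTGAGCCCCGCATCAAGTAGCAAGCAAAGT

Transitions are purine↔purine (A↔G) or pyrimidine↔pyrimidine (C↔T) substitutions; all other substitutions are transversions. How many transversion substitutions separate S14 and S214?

1

Mismatches occur at site 2 (A→G, transition), site 30 (T→A, transversion), site 32 (G→A, transition).
Of the 3 differences, 2 transitions and 1 transversion, so the answer is 1.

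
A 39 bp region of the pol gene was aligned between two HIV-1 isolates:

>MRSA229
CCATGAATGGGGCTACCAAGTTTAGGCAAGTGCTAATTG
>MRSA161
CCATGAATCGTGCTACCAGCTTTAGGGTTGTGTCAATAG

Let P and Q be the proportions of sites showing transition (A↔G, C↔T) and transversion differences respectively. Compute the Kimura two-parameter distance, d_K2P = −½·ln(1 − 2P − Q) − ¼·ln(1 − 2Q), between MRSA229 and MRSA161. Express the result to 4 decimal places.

The sequences differ at positions 9 (G/C, transversion), 11 (G/T, transversion), 19 (A/G, transition), 20 (G/C, transversion), 27 (C/G, transversion), 28 (A/T, transversion), 29 (A/T, transversion), 33 (C/T, transition), 34 (T/C, transition), 38 (T/A, transversion).
Of the 10 differences, 3 transitions and 7 transversions over 39 sites: P = 3/39 = 0.076923, Q = 7/39 = 0.179487.
d = −0.5·ln(0.666667) − 0.25·ln(0.641026) = −0.5·(-0.405465) − 0.25·(-0.444685) = 0.3139.

0.3139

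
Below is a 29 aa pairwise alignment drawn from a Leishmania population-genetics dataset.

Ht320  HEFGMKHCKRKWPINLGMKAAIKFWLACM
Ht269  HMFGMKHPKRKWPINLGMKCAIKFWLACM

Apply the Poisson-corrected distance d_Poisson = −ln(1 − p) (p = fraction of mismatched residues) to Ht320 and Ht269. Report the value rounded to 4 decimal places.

Mismatches occur at site 2 (E→M), site 8 (C→P), site 20 (A→C).
p = 3/29 = 0.103448.
d = −ln(1 − 0.103448) = −ln(0.896552) = 0.1092.

0.1092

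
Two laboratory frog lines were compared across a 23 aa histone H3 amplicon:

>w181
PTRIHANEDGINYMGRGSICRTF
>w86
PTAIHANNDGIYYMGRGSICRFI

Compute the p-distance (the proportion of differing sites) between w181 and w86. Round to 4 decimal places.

0.2174

The sequences differ at positions 3 (R/A), 8 (E/N), 12 (N/Y), 22 (T/F), 23 (F/I).
There are 5 differences over 23 sites, so p = 5/23 = 0.2174.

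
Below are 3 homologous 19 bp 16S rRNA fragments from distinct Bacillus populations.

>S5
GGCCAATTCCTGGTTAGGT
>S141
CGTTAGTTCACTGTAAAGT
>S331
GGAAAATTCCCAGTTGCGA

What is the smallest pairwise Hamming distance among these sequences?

7

Pairwise Hamming distances:
  S5 vs S141: 9
  S5 vs S331: 7
  S141 vs S331: 10
The smallest is 7, between S5 and S331.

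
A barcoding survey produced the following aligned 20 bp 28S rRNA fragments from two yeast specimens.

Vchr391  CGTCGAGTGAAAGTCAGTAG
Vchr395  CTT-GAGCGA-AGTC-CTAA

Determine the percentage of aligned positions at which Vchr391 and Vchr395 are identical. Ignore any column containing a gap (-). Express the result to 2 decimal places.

76.47%

Excluding the 3 gap columns leaves 17 comparable sites.
Mismatches occur at site 2 (G→T), site 8 (T→C), site 17 (G→C), site 20 (G→A).
13 of the 17 comparable sites match, so the percent identity is 13/17 × 100 = 76.47%.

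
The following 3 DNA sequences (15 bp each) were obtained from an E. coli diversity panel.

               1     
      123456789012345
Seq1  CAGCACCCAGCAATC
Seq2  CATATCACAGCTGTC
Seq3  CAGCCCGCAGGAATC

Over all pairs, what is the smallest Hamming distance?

Pairwise Hamming distances:
  Seq1 vs Seq2: 6
  Seq1 vs Seq3: 3
  Seq2 vs Seq3: 7
The smallest is 3, between Seq1 and Seq3.

3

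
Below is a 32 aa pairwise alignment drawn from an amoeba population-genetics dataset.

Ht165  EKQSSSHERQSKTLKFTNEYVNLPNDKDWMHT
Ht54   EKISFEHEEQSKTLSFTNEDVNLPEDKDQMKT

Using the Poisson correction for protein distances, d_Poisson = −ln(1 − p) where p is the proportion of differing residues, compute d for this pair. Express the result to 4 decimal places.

Mismatches occur at site 3 (Q→I), site 5 (S→F), site 6 (S→E), site 9 (R→E), site 15 (K→S), site 20 (Y→D), site 25 (N→E), site 29 (W→Q), site 31 (H→K).
p = 9/32 = 0.281250.
d = −ln(1 − 0.281250) = −ln(0.718750) = 0.3302.

0.3302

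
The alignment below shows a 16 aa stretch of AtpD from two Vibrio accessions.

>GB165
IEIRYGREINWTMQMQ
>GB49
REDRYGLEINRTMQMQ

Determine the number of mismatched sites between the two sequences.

4

Mismatches occur at site 1 (I/R), site 3 (I/D), site 7 (R/L), site 11 (W/R).
That gives 4 mismatches out of 16 aligned sites, so the Hamming distance is 4.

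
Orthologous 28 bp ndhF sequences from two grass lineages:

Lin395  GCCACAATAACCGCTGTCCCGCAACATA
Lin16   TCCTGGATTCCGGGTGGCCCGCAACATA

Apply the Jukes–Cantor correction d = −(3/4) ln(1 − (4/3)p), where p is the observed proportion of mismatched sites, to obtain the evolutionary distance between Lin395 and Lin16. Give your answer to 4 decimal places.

The sequences differ at positions 1 (G/T), 4 (A/T), 5 (C/G), 6 (A/G), 9 (A/T), 10 (A/C), 12 (C/G), 14 (C/G), 17 (T/G).
p = 9/28 = 0.321429.
d = −0.75 · ln(1 − (4/3)·0.321429) = −0.75 · ln(0.571428) = −0.75 · (-0.559617) = 0.4197.

0.4197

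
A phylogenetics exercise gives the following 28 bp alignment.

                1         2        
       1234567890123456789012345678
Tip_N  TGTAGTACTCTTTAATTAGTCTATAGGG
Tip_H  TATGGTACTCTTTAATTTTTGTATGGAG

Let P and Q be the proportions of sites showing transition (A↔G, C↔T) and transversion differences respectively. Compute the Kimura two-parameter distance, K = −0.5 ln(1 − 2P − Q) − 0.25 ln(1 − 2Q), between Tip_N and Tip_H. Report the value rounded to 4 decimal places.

0.3098

The sequences differ at positions 2 (G/A, transition), 4 (A/G, transition), 18 (A/T, transversion), 19 (G/T, transversion), 21 (C/G, transversion), 25 (A/G, transition), 27 (G/A, transition).
Of the 7 differences, 4 transitions and 3 transversions over 28 sites: P = 4/28 = 0.142857, Q = 3/28 = 0.107143.
d = −0.5·ln(0.607143) − 0.25·ln(0.785714) = −0.5·(-0.498991) − 0.25·(-0.241162) = 0.3098.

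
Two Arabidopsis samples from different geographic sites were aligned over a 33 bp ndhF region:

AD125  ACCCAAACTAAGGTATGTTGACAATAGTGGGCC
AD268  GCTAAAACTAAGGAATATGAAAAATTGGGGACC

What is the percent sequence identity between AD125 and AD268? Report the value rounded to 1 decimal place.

The sequences differ at positions 1 (A/G), 3 (C/T), 4 (C/A), 14 (T/A), 17 (G/A), 19 (T/G), 20 (G/A), 22 (C/A), 26 (A/T), 28 (T/G), 31 (G/A).
22 of the 33 sites match, so the percent identity is 22/33 × 100 = 66.7%.

66.7%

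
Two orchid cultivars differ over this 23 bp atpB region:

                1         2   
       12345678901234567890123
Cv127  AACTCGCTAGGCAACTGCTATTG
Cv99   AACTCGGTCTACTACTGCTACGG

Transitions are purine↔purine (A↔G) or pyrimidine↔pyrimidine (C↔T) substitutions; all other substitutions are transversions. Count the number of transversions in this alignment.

5

Differing sites — 7:C/G (Tv); 9:A/C (Tv); 10:G/T (Tv); 11:G/A (Ti); 13:A/T (Tv); 21:T/C (Ti); 22:T/G (Tv).
Of the 7 differences, 2 transitions and 5 transversions, so the answer is 5.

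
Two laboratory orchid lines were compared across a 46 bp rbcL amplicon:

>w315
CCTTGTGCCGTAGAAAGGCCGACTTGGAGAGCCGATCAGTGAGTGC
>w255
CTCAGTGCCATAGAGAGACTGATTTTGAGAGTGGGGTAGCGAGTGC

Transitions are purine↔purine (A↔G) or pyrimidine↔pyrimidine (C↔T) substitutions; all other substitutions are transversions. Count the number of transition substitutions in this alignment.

Mismatches occur at site 2 (C↔T, transition), site 3 (T↔C, transition), site 4 (T↔A, transversion), site 10 (G↔A, transition), site 15 (A↔G, transition), site 18 (G↔A, transition), site 20 (C↔T, transition), site 23 (C↔T, transition), site 26 (G↔T, transversion), site 32 (C↔T, transition), site 33 (C↔G, transversion), site 35 (A↔G, transition), site 36 (T↔G, transversion), site 37 (C↔T, transition), site 40 (T↔C, transition).
Of the 15 differences, 11 transitions and 4 transversions, so the answer is 11.

11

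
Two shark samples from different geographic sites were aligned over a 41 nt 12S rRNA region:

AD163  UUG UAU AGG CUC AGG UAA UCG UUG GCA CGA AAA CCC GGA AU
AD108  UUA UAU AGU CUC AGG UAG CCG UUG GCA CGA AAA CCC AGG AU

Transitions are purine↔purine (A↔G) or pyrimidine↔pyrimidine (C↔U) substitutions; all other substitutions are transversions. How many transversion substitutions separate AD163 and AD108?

1

Differing sites — 3:G/A (Ti); 9:G/U (Tv); 18:A/G (Ti); 19:U/C (Ti); 37:G/A (Ti); 39:A/G (Ti).
Of the 6 differences, 5 transitions and 1 transversion, so the answer is 1.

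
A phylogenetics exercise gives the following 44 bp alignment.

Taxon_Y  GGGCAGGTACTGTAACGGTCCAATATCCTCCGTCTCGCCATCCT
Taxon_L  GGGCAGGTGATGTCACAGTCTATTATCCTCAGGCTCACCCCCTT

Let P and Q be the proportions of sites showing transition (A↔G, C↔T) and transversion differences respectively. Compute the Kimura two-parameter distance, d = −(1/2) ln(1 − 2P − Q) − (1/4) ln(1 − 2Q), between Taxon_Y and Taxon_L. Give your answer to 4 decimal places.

0.3427

Differing sites — 9:A/G (Ti); 10:C/A (Tv); 14:A/C (Tv); 17:G/A (Ti); 21:C/T (Ti); 23:A/T (Tv); 31:C/A (Tv); 33:T/G (Tv); 37:G/A (Ti); 40:A/C (Tv); 41:T/C (Ti); 43:C/T (Ti).
Of the 12 differences, 6 transitions and 6 transversions over 44 sites: P = 6/44 = 0.136364, Q = 6/44 = 0.136364.
d = −0.5·ln(0.590908) − 0.25·ln(0.727272) = −0.5·(-0.526095) − 0.25·(-0.318455) = 0.3427.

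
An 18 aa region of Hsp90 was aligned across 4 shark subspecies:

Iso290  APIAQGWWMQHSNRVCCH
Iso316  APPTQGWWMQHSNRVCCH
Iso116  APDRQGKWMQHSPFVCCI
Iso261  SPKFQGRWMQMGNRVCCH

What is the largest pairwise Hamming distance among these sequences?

Pairwise Hamming distances:
  Iso290 vs Iso316: 2
  Iso290 vs Iso116: 6
  Iso290 vs Iso261: 6
  Iso316 vs Iso116: 6
  Iso316 vs Iso261: 6
  Iso116 vs Iso261: 9
The largest is 9, between Iso116 and Iso261.

9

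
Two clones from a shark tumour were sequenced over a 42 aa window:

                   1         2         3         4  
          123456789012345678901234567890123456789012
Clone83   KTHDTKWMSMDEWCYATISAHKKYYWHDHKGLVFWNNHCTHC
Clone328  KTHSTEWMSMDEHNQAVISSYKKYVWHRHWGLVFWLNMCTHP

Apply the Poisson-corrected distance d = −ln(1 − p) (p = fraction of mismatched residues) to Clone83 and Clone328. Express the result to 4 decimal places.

Differing sites — 4:D/S; 6:K/E; 13:W/H; 14:C/N; 15:Y/Q; 17:T/V; 20:A/S; 21:H/Y; 25:Y/V; 28:D/R; 30:K/W; 36:N/L; 38:H/M; 42:C/P.
p = 14/42 = 0.333333.
d = −ln(1 − 0.333333) = −ln(0.666667) = 0.4055.

0.4055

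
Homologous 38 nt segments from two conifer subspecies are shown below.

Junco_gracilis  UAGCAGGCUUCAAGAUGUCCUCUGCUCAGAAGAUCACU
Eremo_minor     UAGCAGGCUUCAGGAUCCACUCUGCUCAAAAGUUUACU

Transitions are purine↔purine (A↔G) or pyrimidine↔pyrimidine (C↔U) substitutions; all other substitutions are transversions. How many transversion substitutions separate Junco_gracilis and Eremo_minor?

3

The sequences differ at positions 13 (A/G, transition), 17 (G/C, transversion), 18 (U/C, transition), 19 (C/A, transversion), 29 (G/A, transition), 33 (A/U, transversion), 35 (C/U, transition).
Of the 7 differences, 4 transitions and 3 transversions, so the answer is 3.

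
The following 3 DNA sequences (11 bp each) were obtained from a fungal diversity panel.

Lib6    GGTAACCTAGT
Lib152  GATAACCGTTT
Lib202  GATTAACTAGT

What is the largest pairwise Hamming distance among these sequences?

Pairwise Hamming distances:
  Lib6 vs Lib152: 4
  Lib6 vs Lib202: 3
  Lib152 vs Lib202: 5
The largest is 5, between Lib152 and Lib202.

5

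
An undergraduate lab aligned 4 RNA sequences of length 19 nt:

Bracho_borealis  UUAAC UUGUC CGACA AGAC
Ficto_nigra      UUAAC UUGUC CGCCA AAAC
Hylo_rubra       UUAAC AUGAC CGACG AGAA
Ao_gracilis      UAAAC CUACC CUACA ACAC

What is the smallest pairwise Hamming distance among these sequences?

2

Pairwise Hamming distances:
  Bracho_borealis vs Ficto_nigra: 2
  Bracho_borealis vs Hylo_rubra: 4
  Bracho_borealis vs Ao_gracilis: 6
  Ficto_nigra vs Hylo_rubra: 6
  Ficto_nigra vs Ao_gracilis: 7
  Hylo_rubra vs Ao_gracilis: 8
The smallest is 2, between Bracho_borealis and Ficto_nigra.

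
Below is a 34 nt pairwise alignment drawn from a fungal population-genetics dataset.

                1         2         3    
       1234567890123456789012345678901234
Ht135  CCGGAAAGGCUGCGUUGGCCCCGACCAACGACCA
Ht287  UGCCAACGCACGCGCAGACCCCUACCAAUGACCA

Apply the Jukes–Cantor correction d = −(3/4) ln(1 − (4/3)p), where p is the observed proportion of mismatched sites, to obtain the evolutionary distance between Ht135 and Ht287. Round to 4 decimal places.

0.5347

Mismatches occur at site 1 (C↔U), site 2 (C↔G), site 3 (G↔C), site 4 (G↔C), site 7 (A↔C), site 9 (G↔C), site 10 (C↔A), site 11 (U↔C), site 15 (U↔C), site 16 (U↔A), site 18 (G↔A), site 23 (G↔U), site 29 (C↔U).
p = 13/34 = 0.382353.
d = −0.75 · ln(1 − (4/3)·0.382353) = −0.75 · ln(0.490196) = −0.75 · (-0.712950) = 0.5347.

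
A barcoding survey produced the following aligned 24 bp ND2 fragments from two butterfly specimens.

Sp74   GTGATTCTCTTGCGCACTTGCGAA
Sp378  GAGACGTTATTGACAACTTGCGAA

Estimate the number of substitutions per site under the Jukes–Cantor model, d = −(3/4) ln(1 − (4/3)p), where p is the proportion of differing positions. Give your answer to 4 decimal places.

Mismatches occur at site 2 (T→A), site 5 (T→C), site 6 (T→G), site 7 (C→T), site 9 (C→A), site 13 (C→A), site 14 (G→C), site 15 (C→A).
p = 8/24 = 0.333333.
d = −0.75 · ln(1 − (4/3)·0.333333) = −0.75 · ln(0.555556) = −0.75 · (-0.587786) = 0.4408.

0.4408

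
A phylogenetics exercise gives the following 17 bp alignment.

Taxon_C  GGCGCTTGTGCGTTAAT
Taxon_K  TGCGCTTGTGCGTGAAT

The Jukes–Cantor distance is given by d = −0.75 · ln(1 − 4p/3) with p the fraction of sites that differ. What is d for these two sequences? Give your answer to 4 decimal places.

0.1280

Differing sites — 1:G/T; 14:T/G.
p = 2/17 = 0.117647.
d = −0.75 · ln(1 − (4/3)·0.117647) = −0.75 · ln(0.843137) = −0.75 · (-0.170626) = 0.1280.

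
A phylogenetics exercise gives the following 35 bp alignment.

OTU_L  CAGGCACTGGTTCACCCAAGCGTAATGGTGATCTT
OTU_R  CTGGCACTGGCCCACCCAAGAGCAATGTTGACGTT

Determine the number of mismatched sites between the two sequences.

Mismatches occur at site 2 (A→T), site 11 (T→C), site 12 (T→C), site 21 (C→A), site 23 (T→C), site 28 (G→T), site 32 (T→C), site 33 (C→G).
That gives 8 mismatches out of 35 aligned sites, so the Hamming distance is 8.

8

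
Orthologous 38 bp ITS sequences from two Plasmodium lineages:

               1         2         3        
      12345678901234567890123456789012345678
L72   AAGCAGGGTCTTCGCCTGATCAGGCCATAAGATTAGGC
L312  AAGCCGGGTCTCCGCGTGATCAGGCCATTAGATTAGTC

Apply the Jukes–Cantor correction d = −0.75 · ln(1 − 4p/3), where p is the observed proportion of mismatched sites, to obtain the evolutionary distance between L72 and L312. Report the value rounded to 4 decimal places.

0.1447

Mismatches occur at site 5 (A↔C), site 12 (T↔C), site 16 (C↔G), site 29 (A↔T), site 37 (G↔T).
p = 5/38 = 0.131579.
d = −0.75 · ln(1 − (4/3)·0.131579) = −0.75 · ln(0.824561) = −0.75 · (-0.192904) = 0.1447.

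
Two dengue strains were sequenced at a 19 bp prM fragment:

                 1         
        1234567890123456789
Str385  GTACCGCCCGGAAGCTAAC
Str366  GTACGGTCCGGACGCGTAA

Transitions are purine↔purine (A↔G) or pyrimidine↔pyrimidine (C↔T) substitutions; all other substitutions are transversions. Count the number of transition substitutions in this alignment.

The sequences differ at positions 5 (C/G, transversion), 7 (C/T, transition), 13 (A/C, transversion), 16 (T/G, transversion), 17 (A/T, transversion), 19 (C/A, transversion).
Of the 6 differences, 1 transition and 5 transversions, so the answer is 1.

1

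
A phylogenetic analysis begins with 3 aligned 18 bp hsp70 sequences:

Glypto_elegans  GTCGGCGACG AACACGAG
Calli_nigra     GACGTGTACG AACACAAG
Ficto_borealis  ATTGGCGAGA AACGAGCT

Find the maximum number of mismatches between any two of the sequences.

13

Pairwise Hamming distances:
  Glypto_elegans vs Calli_nigra: 5
  Glypto_elegans vs Ficto_borealis: 8
  Calli_nigra vs Ficto_borealis: 13
The largest is 13, between Calli_nigra and Ficto_borealis.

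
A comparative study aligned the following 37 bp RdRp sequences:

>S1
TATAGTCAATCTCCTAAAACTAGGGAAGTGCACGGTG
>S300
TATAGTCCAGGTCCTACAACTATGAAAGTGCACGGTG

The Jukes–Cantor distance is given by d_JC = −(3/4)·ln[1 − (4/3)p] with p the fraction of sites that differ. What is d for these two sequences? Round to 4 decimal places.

The sequences differ at positions 8 (A/C), 10 (T/G), 11 (C/G), 17 (A/C), 23 (G/T), 25 (G/A).
p = 6/37 = 0.162162.
d = −0.75 · ln(1 − (4/3)·0.162162) = −0.75 · ln(0.783784) = −0.75 · (-0.243622) = 0.1827.

0.1827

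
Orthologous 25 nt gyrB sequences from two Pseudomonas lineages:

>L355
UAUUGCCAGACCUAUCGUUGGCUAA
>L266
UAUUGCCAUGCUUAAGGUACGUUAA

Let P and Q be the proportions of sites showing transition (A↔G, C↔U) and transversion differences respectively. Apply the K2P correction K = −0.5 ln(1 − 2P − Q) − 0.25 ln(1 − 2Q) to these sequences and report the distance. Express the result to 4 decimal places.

The sequences differ at positions 9 (G/U, transversion), 10 (A/G, transition), 12 (C/U, transition), 15 (U/A, transversion), 16 (C/G, transversion), 19 (U/A, transversion), 20 (G/C, transversion), 22 (C/U, transition).
Of the 8 differences, 3 transitions and 5 transversions over 25 sites: P = 3/25 = 0.120000, Q = 5/25 = 0.200000.
d = −0.5·ln(0.560000) − 0.25·ln(0.600000) = −0.5·(-0.579818) − 0.25·(-0.510826) = 0.4176.

0.4176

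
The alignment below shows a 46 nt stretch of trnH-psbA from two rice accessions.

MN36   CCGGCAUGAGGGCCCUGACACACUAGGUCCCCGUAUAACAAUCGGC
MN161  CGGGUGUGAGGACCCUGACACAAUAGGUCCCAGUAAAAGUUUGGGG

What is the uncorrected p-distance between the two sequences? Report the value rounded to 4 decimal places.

0.2609

The sequences differ at positions 2 (C/G), 5 (C/U), 6 (A/G), 12 (G/A), 23 (C/A), 32 (C/A), 36 (U/A), 39 (C/G), 40 (A/U), 41 (A/U), 43 (C/G), 46 (C/G).
There are 12 differences over 46 sites, so p = 12/46 = 0.2609.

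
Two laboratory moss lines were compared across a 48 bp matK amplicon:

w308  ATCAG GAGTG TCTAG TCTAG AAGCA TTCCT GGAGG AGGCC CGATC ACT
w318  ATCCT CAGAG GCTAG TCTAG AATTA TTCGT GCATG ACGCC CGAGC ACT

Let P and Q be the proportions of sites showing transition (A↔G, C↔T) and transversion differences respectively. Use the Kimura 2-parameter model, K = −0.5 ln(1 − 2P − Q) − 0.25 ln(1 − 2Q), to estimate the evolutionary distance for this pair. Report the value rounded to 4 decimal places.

0.3112

Mismatches occur at site 4 (A↔C, transversion), site 5 (G↔T, transversion), site 6 (G↔C, transversion), site 9 (T↔A, transversion), site 11 (T↔G, transversion), site 23 (G↔T, transversion), site 24 (C↔T, transition), site 29 (C↔G, transversion), site 32 (G↔C, transversion), site 34 (G↔T, transversion), site 37 (G↔C, transversion), site 44 (T↔G, transversion).
Of the 12 differences, 1 transition and 11 transversions over 48 sites: P = 1/48 = 0.020833, Q = 11/48 = 0.229167.
d = −0.5·ln(0.729167) − 0.25·ln(0.541666) = −0.5·(-0.315852) − 0.25·(-0.613106) = 0.3112.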